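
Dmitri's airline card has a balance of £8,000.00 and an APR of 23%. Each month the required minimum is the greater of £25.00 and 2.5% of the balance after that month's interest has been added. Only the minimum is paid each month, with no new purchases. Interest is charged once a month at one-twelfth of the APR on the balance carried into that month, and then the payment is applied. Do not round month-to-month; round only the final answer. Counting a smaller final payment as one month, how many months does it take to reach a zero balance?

405 months

Monthly rate r = 23%/12 = 1.91667% = 0.0191667.
While 2.5% of the post-interest balance exceeds £25.00, each month B ← (B·(1+r))·(1 − 0.025), i.e. B shrinks by the factor (1+r)·0.975 = 0.99369.
This holds for months 1–332. Entering month 333 the balance is £977.31; 2.5% of the post-interest balance is now below £25.00, so the flat £25.00 minimum applies from here.
From month 333 a fixed £25.00 at rate r clears £977.31 in 73 more payments. Total: 332 + 73 = 405 months.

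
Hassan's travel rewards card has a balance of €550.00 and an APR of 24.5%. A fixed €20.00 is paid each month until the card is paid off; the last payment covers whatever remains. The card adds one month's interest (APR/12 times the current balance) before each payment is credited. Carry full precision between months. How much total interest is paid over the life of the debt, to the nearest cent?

€265.73

Monthly rate r = 24.5%/12 = 2.04167% = 0.0204167.
Payoff takes n = ⌈−ln(1 − rB₀/P)/ln(1+r)⌉ = ⌈40.785⌉ = 41 payments; the last is €15.73.
Total paid = 40·€20.00 + €15.73 = €815.73.
Total interest = total paid − principal = €815.73 − €550.00 = €265.73.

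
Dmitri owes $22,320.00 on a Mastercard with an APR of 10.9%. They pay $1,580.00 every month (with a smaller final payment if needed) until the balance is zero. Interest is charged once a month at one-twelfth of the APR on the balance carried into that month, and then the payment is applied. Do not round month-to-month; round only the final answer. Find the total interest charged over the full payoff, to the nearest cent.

$1,677.07

Monthly rate r = 10.9%/12 = 0.908333% = 0.00908333.
Payoff takes n = ⌈−ln(1 − rB₀/P)/ln(1+r)⌉ = ⌈15.187⌉ = 16 payments; the last is $297.07.
Total paid = 15·$1,580.00 + $297.07 = $23,997.07.
Total interest = total paid − principal = $23,997.07 − $22,320.00 = $1,677.07.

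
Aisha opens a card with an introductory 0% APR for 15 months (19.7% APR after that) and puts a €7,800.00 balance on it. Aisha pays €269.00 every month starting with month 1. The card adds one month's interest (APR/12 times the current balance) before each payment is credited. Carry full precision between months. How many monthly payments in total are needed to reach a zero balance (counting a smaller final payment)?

32 payments

Promo months 1–15 at r₀ = 0%/12 = 0; months 16+ at r₁ = 19.7%/12 = 0.0164167.
After month 15 (no interest yet): B = €7,800.00 − 15·€269.00 = €3,765.00.
Then at r₁ with €269.00/mo: n₂ = −ln(1 − r₁·B/P)/ln(1+r₁) ≈ 16.03 → 17 more payments.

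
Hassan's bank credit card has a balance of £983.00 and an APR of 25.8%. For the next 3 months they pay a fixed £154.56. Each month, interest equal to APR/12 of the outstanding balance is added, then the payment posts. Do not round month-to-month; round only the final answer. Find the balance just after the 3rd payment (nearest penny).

£574.06

Monthly rate r = 25.8%/12 = 2.15% = 0.0215.
Each month: B ← B·(1+r) − £154.56.
Month 1: interest £21.13; balance after payment £849.57.
Month 2: interest £18.27; balance after payment £713.28.
Month 3: interest £15.34; balance after payment £574.06.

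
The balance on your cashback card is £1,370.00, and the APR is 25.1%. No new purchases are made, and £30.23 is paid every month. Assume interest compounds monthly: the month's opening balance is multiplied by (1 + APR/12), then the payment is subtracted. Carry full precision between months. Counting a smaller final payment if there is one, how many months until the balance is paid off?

143 payments

Monthly rate r = 25.1%/12 = 2.09167% = 0.0209167.
Recurrence: B ← B·(1+r) − £30.23.
Month 1: interest £28.66; balance after payment £1,368.43.
Month 2: interest £28.62; balance after payment £1,366.82.
Closed form: n = −ln(1 − rB₀/P)/ln(1+r) = −ln(0.052073)/ln(1.02092) ≈ 142.753, so the balance reaches zero during payment 143.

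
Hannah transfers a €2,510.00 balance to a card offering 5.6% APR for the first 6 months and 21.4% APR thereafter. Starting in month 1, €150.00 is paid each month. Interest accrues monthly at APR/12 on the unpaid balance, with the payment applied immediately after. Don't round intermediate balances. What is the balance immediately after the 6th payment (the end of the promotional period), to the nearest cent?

€1,670.54

Promo months 1–6 at r₀ = 5.6%/12 = 0.00466667; months 7+ at r₁ = 21.4%/12 = 0.0178333.
After month 6: iterate B ← B·(1+r₀) − €150.00 for 6 months → €1,670.54.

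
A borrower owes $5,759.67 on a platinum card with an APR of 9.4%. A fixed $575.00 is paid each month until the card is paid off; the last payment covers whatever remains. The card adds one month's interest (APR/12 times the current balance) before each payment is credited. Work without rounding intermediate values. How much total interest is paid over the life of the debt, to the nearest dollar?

Monthly rate r = 9.4%/12 = 0.783333% = 0.00783333.
Payoff takes n = ⌈−ln(1 − rB₀/P)/ln(1+r)⌉ = ⌈10.472⌉ = 11 payments; the last is $272.22.
Total paid = 10·$575.00 + $272.22 = $6,022.22.
Total interest = total paid − principal = $6,022.22 − $5,759.67 = $262.55.

$263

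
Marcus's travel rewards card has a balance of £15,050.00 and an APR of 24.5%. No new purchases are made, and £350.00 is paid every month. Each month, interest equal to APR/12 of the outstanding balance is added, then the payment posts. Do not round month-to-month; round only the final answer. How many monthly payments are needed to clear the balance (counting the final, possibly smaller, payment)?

105 months

Monthly rate r = 24.5%/12 = 2.04167% = 0.0204167.
Recurrence: B ← B·(1+r) − £350.00.
Month 1: interest £307.27; balance after payment £15,007.27.
Month 2: interest £306.40; balance after payment £14,963.67.
Closed form: n = −ln(1 − rB₀/P)/ln(1+r) = −ln(0.12208)/ln(1.02042) ≈ 104.055, so the balance reaches zero during payment 105.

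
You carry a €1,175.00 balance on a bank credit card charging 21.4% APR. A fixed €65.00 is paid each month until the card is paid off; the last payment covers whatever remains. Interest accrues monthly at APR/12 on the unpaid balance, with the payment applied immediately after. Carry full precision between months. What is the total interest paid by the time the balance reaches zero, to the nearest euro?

Monthly rate r = 21.4%/12 = 1.78333% = 0.0178333.
Payoff takes n = ⌈−ln(1 − rB₀/P)/ln(1+r)⌉ = ⌈22.016⌉ = 23 payments; the last is €1.04.
Total paid = 22·€65.00 + €1.04 = €1,431.04.
Total interest = total paid − principal = €1,431.04 − €1,175.00 = €256.04.

€256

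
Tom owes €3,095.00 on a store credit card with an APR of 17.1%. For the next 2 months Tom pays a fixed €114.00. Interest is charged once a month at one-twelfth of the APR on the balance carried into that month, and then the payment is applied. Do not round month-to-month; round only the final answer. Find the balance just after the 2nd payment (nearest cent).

€2,954.21

Monthly rate r = 17.1%/12 = 1.425% = 0.01425.
Each month: B ← B·(1+r) − €114.00.
Month 1: interest €44.10; balance after payment €3,025.10.
Month 2: interest €43.11; balance after payment €2,954.21.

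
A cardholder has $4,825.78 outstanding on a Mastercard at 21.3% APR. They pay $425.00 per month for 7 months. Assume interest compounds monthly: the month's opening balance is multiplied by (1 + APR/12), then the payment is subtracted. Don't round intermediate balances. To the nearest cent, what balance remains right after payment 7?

$2,320.08

Monthly rate r = 21.3%/12 = 1.775% = 0.01775.
Each month: B ← B·(1+r) − $425.00.
Month 1: interest $85.66; balance after payment $4,486.44.
Month 2: interest $79.63; balance after payment $4,141.07.
Month 3: interest $73.50; balance after payment $3,789.58.
Month 4: interest $67.26; balance after payment $3,431.84.
Month 5: interest $60.92; balance after payment $3,067.76.
Month 6: interest $54.45; balance after payment $2,697.21.
Month 7: interest $47.88; balance after payment $2,320.08.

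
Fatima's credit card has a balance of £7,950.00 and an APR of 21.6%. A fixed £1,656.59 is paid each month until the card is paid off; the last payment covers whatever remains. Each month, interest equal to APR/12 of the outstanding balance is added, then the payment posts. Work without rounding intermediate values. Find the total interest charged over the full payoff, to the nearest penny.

£440.02

Monthly rate r = 21.6%/12 = 1.8% = 0.018.
Payoff takes n = ⌈−ln(1 − rB₀/P)/ln(1+r)⌉ = ⌈5.064⌉ = 6 payments; the last is £107.07.
Total paid = 5·£1,656.59 + £107.07 = £8,390.02.
Total interest = total paid − principal = £8,390.02 − £7,950.00 = £440.02.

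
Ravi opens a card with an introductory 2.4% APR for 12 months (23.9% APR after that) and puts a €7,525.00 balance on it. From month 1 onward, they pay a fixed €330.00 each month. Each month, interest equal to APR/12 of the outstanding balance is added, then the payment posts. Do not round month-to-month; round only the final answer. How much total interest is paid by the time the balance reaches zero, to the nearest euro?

€669

Promo months 1–12 at r₀ = 2.4%/12 = 0.002; months 13+ at r₁ = 23.9%/12 = 0.0199167.
After month 12: iterate B ← B·(1+r₀) − €330.00 for 12 months → €3,703.75.
Then at r₁ with €330.00/mo: n₂ = −ln(1 − r₁·B/P)/ln(1+r₁) ≈ 12.83 → 13 more payments.
Total paid = 24·€330.00 + €274.08 = €8,194.08; interest = €8,194.08 − €7,525.00 = €669.08.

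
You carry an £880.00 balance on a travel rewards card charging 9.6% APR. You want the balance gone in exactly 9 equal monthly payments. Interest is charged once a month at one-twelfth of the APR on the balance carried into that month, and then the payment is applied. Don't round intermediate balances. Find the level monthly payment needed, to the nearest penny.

Monthly rate r = 9.6%/12 = 0.8% = 0.008.
Level-payment amortization: P = B₀·r / (1 − (1+r)^(−n)) = 880.00·0.008 / (1 − 1.008^(−9)).
Denominator 1 − (1+r)^(−9) = 0.0692024939.
P = 7.04 / 0.0692024939 ≈ 101.73.

£101.73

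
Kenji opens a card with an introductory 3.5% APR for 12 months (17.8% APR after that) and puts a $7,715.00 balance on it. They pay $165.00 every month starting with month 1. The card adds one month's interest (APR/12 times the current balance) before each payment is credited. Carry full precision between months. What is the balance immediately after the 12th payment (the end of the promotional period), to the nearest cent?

$5,977.33

Promo months 1–12 at r₀ = 3.5%/12 = 0.00291667; months 13+ at r₁ = 17.8%/12 = 0.0148333.
After month 12: iterate B ← B·(1+r₀) − $165.00 for 12 months → $5,977.33.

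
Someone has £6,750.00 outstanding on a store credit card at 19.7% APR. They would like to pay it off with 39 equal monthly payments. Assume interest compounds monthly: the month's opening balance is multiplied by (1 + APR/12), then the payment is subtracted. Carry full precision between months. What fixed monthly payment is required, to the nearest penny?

Monthly rate r = 19.7%/12 = 1.64167% = 0.0164167.
Level-payment amortization: P = B₀·r / (1 − (1+r)^(−n)) = 6750.00·0.0164167 / (1 − 1.01642^(−39)).
Denominator 1 − (1+r)^(−39) = 0.470091767.
P = 110.812 / 0.470091767 ≈ 235.73.

£235.73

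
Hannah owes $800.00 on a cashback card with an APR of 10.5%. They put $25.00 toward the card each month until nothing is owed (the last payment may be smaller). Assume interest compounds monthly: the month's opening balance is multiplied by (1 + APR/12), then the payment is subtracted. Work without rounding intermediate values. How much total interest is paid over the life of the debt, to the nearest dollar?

$143

Monthly rate r = 10.5%/12 = 0.875% = 0.00875.
Payoff takes n = ⌈−ln(1 − rB₀/P)/ln(1+r)⌉ = ⌈37.707⌉ = 38 payments; the last is $17.71.
Total paid = 37·$25.00 + $17.71 = $942.71.
Total interest = total paid − principal = $942.71 − $800.00 = $142.71.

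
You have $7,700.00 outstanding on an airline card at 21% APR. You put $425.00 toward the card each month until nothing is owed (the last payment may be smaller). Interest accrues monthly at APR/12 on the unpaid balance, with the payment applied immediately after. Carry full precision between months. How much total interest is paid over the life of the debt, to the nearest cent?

$1,642.14

Monthly rate r = 21%/12 = 1.75% = 0.0175.
Payoff takes n = ⌈−ln(1 − rB₀/P)/ln(1+r)⌉ = ⌈21.981⌉ = 22 payments; the last is $417.14.
Total paid = 21·$425.00 + $417.14 = $9,342.14.
Total interest = total paid − principal = $9,342.14 − $7,700.00 = $1,642.14.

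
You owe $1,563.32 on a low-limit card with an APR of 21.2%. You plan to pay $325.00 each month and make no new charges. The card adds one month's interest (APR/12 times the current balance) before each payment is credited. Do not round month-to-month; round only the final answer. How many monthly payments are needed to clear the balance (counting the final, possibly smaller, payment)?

Monthly rate r = 21.2%/12 = 1.76667% = 0.0176667.
Recurrence: B ← B·(1+r) − $325.00.
Month 1: interest $27.62; balance after payment $1,265.94.
Month 2: interest $22.36; balance after payment $963.30.
Month 3: interest $17.02; balance after payment $655.32.
Month 4: interest $11.58; balance after payment $341.90.
Month 5: interest $6.04; balance after payment $22.94.
Month 6: interest $0.41; balance after payment $0.00.

6 months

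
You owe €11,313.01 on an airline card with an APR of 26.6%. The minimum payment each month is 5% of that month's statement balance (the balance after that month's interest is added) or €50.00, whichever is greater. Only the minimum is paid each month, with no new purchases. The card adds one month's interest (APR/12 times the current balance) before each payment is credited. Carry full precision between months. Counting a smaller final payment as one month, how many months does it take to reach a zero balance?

Monthly rate r = 26.6%/12 = 2.21667% = 0.0221667.
While 5% of the post-interest balance exceeds €50.00, each month B ← (B·(1+r))·(1 − 0.05), i.e. B shrinks by the factor (1+r)·0.95 = 0.97106.
This holds for months 1–84. Entering month 85 the balance is €959.81; 5% of the post-interest balance is now below €50.00, so the flat €50.00 minimum applies from here.
From month 85 a fixed €50.00 at rate r clears €959.81 in 26 more payments. Total: 84 + 26 = 110 months.

110 months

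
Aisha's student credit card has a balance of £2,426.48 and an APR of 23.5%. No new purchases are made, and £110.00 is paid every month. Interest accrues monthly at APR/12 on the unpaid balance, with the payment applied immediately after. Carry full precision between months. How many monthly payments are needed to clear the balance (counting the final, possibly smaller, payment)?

30 months

Monthly rate r = 23.5%/12 = 1.95833% = 0.0195833.
Recurrence: B ← B·(1+r) − £110.00.
Month 1: interest £47.52; balance after payment £2,364.00.
Month 2: interest £46.29; balance after payment £2,300.29.
Closed form: n = −ln(1 − rB₀/P)/ln(1+r) = −ln(0.56801)/ln(1.01958) ≈ 29.164, so the balance reaches zero during payment 30.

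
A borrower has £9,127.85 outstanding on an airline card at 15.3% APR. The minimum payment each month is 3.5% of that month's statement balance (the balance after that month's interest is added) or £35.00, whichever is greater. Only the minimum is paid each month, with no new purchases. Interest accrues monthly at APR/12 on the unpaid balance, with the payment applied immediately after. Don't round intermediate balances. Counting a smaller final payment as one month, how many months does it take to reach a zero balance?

Monthly rate r = 15.3%/12 = 1.275% = 0.01275.
While 3.5% of the post-interest balance exceeds £35.00, each month B ← (B·(1+r))·(1 − 0.035), i.e. B shrinks by the factor (1+r)·0.965 = 0.9773.
This holds for months 1–97. Entering month 98 the balance is £984.55; 3.5% of the post-interest balance is now below £35.00, so the flat £35.00 minimum applies from here.
From month 98 a fixed £35.00 at rate r clears £984.55 in 36 more payments. Total: 97 + 36 = 133 months.

133 months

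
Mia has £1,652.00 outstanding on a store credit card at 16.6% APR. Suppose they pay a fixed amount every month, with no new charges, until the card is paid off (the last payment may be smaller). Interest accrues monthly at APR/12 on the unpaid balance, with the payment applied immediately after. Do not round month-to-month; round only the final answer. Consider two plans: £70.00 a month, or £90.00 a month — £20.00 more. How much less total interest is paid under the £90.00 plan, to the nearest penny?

Monthly rate r = 16.6%/12 = 1.38333% = 0.0138333.
At £70.00/mo: n = ⌈−ln(1 − rB₀/P)/ln(1+r)⌉ = 29 payments (last £53.78); total interest = total paid − £1,652.00 = £361.78.
At £90.00/mo: 22 payments (last £29.03); total interest £267.03.
Interest saved = £361.78 − £267.03 = £94.75.

£94.75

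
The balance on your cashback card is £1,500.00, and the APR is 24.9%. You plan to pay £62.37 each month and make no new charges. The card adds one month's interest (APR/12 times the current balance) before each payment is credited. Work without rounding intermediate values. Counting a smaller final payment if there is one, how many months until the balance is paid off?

Monthly rate r = 24.9%/12 = 2.075% = 0.02075.
Recurrence: B ← B·(1+r) − £62.37.
Month 1: interest £31.12; balance after payment £1,468.76.
Month 2: interest £30.48; balance after payment £1,436.86.
Closed form: n = −ln(1 − rB₀/P)/ln(1+r) = −ln(0.50096)/ln(1.02075) ≈ 33.656, so the balance reaches zero during payment 34.

34 payments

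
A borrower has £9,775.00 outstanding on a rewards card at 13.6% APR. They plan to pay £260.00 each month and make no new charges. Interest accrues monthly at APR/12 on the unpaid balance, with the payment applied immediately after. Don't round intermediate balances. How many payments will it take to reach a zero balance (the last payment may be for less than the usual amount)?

Monthly rate r = 13.6%/12 = 1.13333% = 0.0113333.
Recurrence: B ← B·(1+r) − £260.00.
Month 1: interest £110.78; balance after payment £9,625.78.
Month 2: interest £109.09; balance after payment £9,474.88.
Closed form: n = −ln(1 − rB₀/P)/ln(1+r) = −ln(0.57391)/ln(1.01133) ≈ 49.273, so the balance reaches zero during payment 50.

50 months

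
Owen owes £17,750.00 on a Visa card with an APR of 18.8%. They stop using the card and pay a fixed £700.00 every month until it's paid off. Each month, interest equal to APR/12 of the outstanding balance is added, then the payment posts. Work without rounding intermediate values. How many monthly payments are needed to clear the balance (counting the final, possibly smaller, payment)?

33 months

Monthly rate r = 18.8%/12 = 1.56667% = 0.0156667.
Recurrence: B ← B·(1+r) − £700.00.
Month 1: interest £278.08; balance after payment £17,328.08.
Month 2: interest £271.47; balance after payment £16,899.56.
Closed form: n = −ln(1 − rB₀/P)/ln(1+r) = −ln(0.60274)/ln(1.01567) ≈ 32.568, so the balance reaches zero during payment 33.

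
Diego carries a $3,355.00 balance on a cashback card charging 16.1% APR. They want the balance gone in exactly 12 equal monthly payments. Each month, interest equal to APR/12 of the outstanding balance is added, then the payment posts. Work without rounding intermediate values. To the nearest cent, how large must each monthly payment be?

Monthly rate r = 16.1%/12 = 1.34167% = 0.0134167.
Level-payment amortization: P = B₀·r / (1 − (1+r)^(−n)) = 3355.00·0.0134167 / (1 − 1.01342^(−12)).
Denominator 1 − (1+r)^(−12) = 0.147796152.
P = 45.0129 / 0.147796152 ≈ 304.56.

$304.56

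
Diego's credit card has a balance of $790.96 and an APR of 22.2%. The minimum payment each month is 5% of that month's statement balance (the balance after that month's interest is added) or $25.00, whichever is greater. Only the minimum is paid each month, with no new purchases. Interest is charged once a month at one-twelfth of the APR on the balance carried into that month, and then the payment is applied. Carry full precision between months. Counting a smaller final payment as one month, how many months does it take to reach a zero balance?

Monthly rate r = 22.2%/12 = 1.85% = 0.0185.
While 5% of the post-interest balance exceeds $25.00, each month B ← (B·(1+r))·(1 − 0.05), i.e. B shrinks by the factor (1+r)·0.95 = 0.96757.
This holds for months 1–15. Entering month 16 the balance is $482.42; 5% of the post-interest balance is now below $25.00, so the flat $25.00 minimum applies from here.
From month 16 a fixed $25.00 at rate r clears $482.42 in 25 more payments. Total: 15 + 25 = 40 months.

40 months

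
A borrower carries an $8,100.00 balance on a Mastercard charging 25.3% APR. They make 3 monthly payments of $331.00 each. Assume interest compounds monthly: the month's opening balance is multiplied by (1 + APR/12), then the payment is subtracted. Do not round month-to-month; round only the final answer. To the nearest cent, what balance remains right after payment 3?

$7,609.12

Monthly rate r = 25.3%/12 = 2.10833% = 0.0210833.
Each month: B ← B·(1+r) − $331.00.
Month 1: interest $170.78; balance after payment $7,939.77.
Month 2: interest $167.40; balance after payment $7,776.17.
Month 3: interest $163.95; balance after payment $7,609.12.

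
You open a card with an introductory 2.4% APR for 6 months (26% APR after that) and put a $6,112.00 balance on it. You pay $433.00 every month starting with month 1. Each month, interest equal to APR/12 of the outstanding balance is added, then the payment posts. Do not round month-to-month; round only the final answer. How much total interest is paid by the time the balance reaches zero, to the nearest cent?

$467.73

Promo months 1–6 at r₀ = 2.4%/12 = 0.002; months 7+ at r₁ = 26%/12 = 0.0216667.
After month 6: iterate B ← B·(1+r₀) − $433.00 for 6 months → $3,574.69.
Then at r₁ with $433.00/mo: n₂ = −ln(1 − r₁·B/P)/ln(1+r₁) ≈ 9.19 → 10 more payments.
Total paid = 15·$433.00 + $84.73 = $6,579.73; interest = $6,579.73 − $6,112.00 = $467.73.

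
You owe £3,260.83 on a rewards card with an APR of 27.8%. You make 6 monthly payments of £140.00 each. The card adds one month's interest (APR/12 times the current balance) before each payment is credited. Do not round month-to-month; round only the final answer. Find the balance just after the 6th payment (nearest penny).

Monthly rate r = 27.8%/12 = 2.31667% = 0.0231667.
Each month: B ← B·(1+r) − £140.00.
Month 1: interest £75.54; balance after payment £3,196.37.
Month 2: interest £74.05; balance after payment £3,130.42.
Month 3: interest £72.52; balance after payment £3,062.94.
Month 4: interest £70.96; balance after payment £2,993.90.
Month 5: interest £69.36; balance after payment £2,923.26.
Month 6: interest £67.72; balance after payment £2,850.98.

£2,850.98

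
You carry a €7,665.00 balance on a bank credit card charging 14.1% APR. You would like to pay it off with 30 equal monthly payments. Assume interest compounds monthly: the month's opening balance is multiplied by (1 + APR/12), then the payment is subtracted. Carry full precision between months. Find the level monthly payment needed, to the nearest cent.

€304.65

Monthly rate r = 14.1%/12 = 1.175% = 0.01175.
Level-payment amortization: P = B₀·r / (1 − (1+r)^(−n)) = 7665.00·0.01175 / (1 − 1.01175^(−30)).
Denominator 1 − (1+r)^(−30) = 0.295625528.
P = 90.0637 / 0.295625528 ≈ 304.65.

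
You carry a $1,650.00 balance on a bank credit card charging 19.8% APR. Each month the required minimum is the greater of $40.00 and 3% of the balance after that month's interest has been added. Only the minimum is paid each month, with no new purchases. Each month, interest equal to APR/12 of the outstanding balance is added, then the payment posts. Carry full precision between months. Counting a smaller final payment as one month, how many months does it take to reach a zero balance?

64 months

Monthly rate r = 19.8%/12 = 1.65% = 0.0165.
While 3% of the post-interest balance exceeds $40.00, each month B ← (B·(1+r))·(1 − 0.03), i.e. B shrinks by the factor (1+r)·0.97 = 0.986.
This holds for months 1–17. Entering month 18 the balance is $1,298.46; 3% of the post-interest balance is now below $40.00, so the flat $40.00 minimum applies from here.
From month 18 a fixed $40.00 at rate r clears $1,298.46 in 47 more payments. Total: 17 + 47 = 64 months.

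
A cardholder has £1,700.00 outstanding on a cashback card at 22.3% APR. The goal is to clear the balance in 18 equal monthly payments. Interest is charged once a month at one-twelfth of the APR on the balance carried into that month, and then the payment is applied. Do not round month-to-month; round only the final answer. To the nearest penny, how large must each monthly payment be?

Monthly rate r = 22.3%/12 = 1.85833% = 0.0185833.
Level-payment amortization: P = B₀·r / (1 − (1+r)^(−n)) = 1700.00·0.0185833 / (1 − 1.01858^(−18)).
Denominator 1 − (1+r)^(−18) = 0.282103531.
P = 31.5917 / 0.282103531 ≈ 111.99.

£111.99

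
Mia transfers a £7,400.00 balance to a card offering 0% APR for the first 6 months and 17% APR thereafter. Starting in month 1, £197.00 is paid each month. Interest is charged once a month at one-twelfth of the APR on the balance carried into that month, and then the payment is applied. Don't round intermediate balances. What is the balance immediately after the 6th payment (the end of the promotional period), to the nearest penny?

Promo months 1–6 at r₀ = 0%/12 = 0; months 7+ at r₁ = 17%/12 = 0.0141667.
After month 6 (no interest yet): B = £7,400.00 − 6·£197.00 = £6,218.00.

£6,218.00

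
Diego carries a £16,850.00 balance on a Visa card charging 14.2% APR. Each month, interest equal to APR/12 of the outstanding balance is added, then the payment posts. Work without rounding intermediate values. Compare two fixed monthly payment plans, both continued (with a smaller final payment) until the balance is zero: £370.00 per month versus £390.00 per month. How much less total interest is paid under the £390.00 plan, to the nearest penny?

Monthly rate r = 14.2%/12 = 1.18333% = 0.0118333.
At £370.00/mo: n = ⌈−ln(1 − rB₀/P)/ln(1+r)⌉ = 66 payments (last £298.54); total interest = total paid − £16,850.00 = £7,498.54.
At £390.00/mo: 61 payments (last £334.92); total interest £6,884.92.
Interest saved = £7,498.54 − £6,884.92 = £613.62.

£613.62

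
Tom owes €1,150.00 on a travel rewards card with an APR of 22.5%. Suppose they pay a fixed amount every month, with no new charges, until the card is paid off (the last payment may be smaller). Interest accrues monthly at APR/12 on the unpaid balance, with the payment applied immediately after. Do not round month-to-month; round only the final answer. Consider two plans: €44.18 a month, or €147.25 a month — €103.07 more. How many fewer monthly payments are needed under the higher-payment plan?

28 fewer payments

Monthly rate r = 22.5%/12 = 1.875% = 0.01875.
At €44.18/mo: n = ⌈−ln(1 − rB₀/P)/ln(1+r)⌉ = 37 payments (last €1.92); total interest = total paid − €1,150.00 = €442.40.
At €147.25/mo: 9 payments (last €77.41); total interest €105.41.
Payments saved = 37 − 9 = 28.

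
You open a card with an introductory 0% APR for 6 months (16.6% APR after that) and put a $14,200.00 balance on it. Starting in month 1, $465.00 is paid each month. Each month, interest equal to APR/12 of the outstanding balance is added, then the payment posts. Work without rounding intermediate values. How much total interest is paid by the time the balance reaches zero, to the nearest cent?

Promo months 1–6 at r₀ = 0%/12 = 0; months 7+ at r₁ = 16.6%/12 = 0.0138333.
After month 6 (no interest yet): B = $14,200.00 − 6·$465.00 = $11,410.00.
Then at r₁ with $465.00/mo: n₂ = −ln(1 − r₁·B/P)/ln(1+r₁) ≈ 30.18 → 31 more payments.
Total paid = 36·$465.00 + $85.34 = $16,825.34; interest = $16,825.34 − $14,200.00 = $2,625.34.

$2,625.34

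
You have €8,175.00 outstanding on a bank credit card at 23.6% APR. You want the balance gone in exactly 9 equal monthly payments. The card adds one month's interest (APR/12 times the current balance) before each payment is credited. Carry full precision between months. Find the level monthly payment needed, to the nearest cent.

Monthly rate r = 23.6%/12 = 1.96667% = 0.0196667.
Level-payment amortization: P = B₀·r / (1 − (1+r)^(−n)) = 8175.00·0.0196667 / (1 − 1.01967^(−9)).
Denominator 1 − (1+r)^(−9) = 0.160779663.
P = 160.775 / 0.160779663 ≈ 999.97.

€999.97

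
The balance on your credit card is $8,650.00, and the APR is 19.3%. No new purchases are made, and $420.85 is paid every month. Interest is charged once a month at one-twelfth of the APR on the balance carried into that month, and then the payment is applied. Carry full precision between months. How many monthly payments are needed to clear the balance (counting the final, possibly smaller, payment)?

26 months

Monthly rate r = 19.3%/12 = 1.60833% = 0.0160833.
Recurrence: B ← B·(1+r) − $420.85.
Month 1: interest $139.12; balance after payment $8,368.27.
Month 2: interest $134.59; balance after payment $8,082.01.
Closed form: n = −ln(1 − rB₀/P)/ln(1+r) = −ln(0.66943)/ln(1.01608) ≈ 25.153, so the balance reaches zero during payment 26.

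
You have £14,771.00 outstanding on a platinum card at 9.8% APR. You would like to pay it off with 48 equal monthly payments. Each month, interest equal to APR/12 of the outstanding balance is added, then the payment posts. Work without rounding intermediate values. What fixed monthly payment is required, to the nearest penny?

Monthly rate r = 9.8%/12 = 0.816667% = 0.00816667.
Level-payment amortization: P = B₀·r / (1 − (1+r)^(−n)) = 14771.00·0.00816667 / (1 − 1.00817^(−48)).
Denominator 1 − (1+r)^(−48) = 0.323219305.
P = 120.63 / 0.323219305 ≈ 373.21.

£373.21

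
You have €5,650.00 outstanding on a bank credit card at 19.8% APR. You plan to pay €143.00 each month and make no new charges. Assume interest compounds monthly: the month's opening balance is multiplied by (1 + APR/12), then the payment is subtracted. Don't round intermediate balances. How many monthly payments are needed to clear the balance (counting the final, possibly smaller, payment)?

Monthly rate r = 19.8%/12 = 1.65% = 0.0165.
Recurrence: B ← B·(1+r) − €143.00.
Month 1: interest €93.23; balance after payment €5,600.23.
Month 2: interest €92.40; balance after payment €5,549.63.
Closed form: n = −ln(1 − rB₀/P)/ln(1+r) = −ln(0.34808)/ln(1.0165) ≈ 64.486, so the balance reaches zero during payment 65.

65 payments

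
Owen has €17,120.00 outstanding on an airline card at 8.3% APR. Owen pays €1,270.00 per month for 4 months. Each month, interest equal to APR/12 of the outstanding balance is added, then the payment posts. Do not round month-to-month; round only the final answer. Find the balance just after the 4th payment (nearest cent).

€12,465.64

Monthly rate r = 8.3%/12 = 0.691667% = 0.00691667.
Each month: B ← B·(1+r) − €1,270.00.
Month 1: interest €118.41; balance after payment €15,968.41.
Month 2: interest €110.45; balance after payment €14,808.86.
Month 3: interest €102.43; balance after payment €13,641.29.
Month 4: interest €94.35; balance after payment €12,465.64.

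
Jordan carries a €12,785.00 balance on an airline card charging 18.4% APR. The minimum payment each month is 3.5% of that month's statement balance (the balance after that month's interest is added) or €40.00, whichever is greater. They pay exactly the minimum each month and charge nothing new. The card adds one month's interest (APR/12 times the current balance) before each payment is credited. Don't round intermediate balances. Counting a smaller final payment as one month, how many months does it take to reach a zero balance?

157 months

Monthly rate r = 18.4%/12 = 1.53333% = 0.0153333.
While 3.5% of the post-interest balance exceeds €40.00, each month B ← (B·(1+r))·(1 − 0.035), i.e. B shrinks by the factor (1+r)·0.965 = 0.9798.
This holds for months 1–120. Entering month 121 the balance is €1,104.12; 3.5% of the post-interest balance is now below €40.00, so the flat €40.00 minimum applies from here.
From month 121 a fixed €40.00 at rate r clears €1,104.12 in 37 more payments. Total: 120 + 37 = 157 months.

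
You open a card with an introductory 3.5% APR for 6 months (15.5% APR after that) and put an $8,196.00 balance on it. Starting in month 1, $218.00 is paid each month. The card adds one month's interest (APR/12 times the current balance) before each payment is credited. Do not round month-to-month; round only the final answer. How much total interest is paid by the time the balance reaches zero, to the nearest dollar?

Promo months 1–6 at r₀ = 3.5%/12 = 0.00291667; months 7+ at r₁ = 15.5%/12 = 0.0129167.
After month 6: iterate B ← B·(1+r₀) − $218.00 for 6 months → $7,022.91.
Then at r₁ with $218.00/mo: n₂ = −ln(1 − r₁·B/P)/ln(1+r₁) ≈ 41.92 → 42 more payments.
Total paid = 47·$218.00 + $201.46 = $10,447.46; interest = $10,447.46 − $8,196.00 = $2,251.46.

$2,251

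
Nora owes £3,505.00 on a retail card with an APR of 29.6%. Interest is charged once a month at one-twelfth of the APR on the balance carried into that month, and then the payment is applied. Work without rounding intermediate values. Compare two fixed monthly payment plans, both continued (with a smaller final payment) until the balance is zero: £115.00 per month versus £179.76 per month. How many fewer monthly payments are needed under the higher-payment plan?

Monthly rate r = 29.6%/12 = 2.46667% = 0.0246667.
At £115.00/mo: n = ⌈−ln(1 − rB₀/P)/ln(1+r)⌉ = 58 payments (last £21.78); total interest = total paid − £3,505.00 = £3,071.78.
At £179.76/mo: 27 payments (last £164.06); total interest £1,332.82.
Payments saved = 58 − 27 = 31.

31 fewer payments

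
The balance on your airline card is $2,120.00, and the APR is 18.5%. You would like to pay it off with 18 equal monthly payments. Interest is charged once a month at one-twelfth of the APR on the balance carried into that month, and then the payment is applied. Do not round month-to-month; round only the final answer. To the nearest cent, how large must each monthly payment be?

$135.77

Monthly rate r = 18.5%/12 = 1.54167% = 0.0154167.
Level-payment amortization: P = B₀·r / (1 − (1+r)^(−n)) = 2120.00·0.0154167 / (1 − 1.01542^(−18)).
Denominator 1 − (1+r)^(−18) = 0.240718488.
P = 32.6833 / 0.240718488 ≈ 135.77.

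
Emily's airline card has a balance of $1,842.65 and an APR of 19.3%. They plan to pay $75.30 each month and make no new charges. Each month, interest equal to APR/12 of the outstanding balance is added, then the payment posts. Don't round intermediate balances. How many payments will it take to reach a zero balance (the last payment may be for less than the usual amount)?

Monthly rate r = 19.3%/12 = 1.60833% = 0.0160833.
Recurrence: B ← B·(1+r) − $75.30.
Month 1: interest $29.64; balance after payment $1,796.99.
Month 2: interest $28.90; balance after payment $1,750.59.
Closed form: n = −ln(1 − rB₀/P)/ln(1+r) = −ln(0.60643)/ln(1.01608) ≈ 31.348, so the balance reaches zero during payment 32.

32 months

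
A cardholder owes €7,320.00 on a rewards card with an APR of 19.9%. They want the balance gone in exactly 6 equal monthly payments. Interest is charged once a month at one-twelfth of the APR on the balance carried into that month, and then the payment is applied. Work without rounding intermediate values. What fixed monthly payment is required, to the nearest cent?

Monthly rate r = 19.9%/12 = 1.65833% = 0.0165833.
Level-payment amortization: P = B₀·r / (1 − (1+r)^(−n)) = 7320.00·0.0165833 / (1 − 1.01658^(−6)).
Denominator 1 − (1+r)^(−6) = 0.0939710214.
P = 121.39 / 0.0939710214 ≈ 1291.78.

€1,291.78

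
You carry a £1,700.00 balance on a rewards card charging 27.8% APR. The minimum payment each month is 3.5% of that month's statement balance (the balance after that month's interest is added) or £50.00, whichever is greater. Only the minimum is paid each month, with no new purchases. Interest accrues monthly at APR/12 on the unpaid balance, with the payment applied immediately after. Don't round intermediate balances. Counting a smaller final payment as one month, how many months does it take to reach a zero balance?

61 months

Monthly rate r = 27.8%/12 = 2.31667% = 0.0231667.
While 3.5% of the post-interest balance exceeds £50.00, each month B ← (B·(1+r))·(1 − 0.035), i.e. B shrinks by the factor (1+r)·0.965 = 0.98736.
This holds for months 1–16. Entering month 17 the balance is £1,386.85; 3.5% of the post-interest balance is now below £50.00, so the flat £50.00 minimum applies from here.
From month 17 a fixed £50.00 at rate r clears £1,386.85 in 45 more payments. Total: 16 + 45 = 61 months.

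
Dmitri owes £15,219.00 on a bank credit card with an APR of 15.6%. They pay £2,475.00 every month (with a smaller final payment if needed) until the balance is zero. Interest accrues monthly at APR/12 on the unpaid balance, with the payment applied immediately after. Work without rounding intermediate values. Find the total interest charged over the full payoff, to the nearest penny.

£749.62

Monthly rate r = 15.6%/12 = 1.3% = 0.013.
Payoff takes n = ⌈−ln(1 − rB₀/P)/ln(1+r)⌉ = ⌈6.450⌉ = 7 payments; the last is £1,118.62.
Total paid = 6·£2,475.00 + £1,118.62 = £15,968.62.
Total interest = total paid − principal = £15,968.62 − £15,219.00 = £749.62.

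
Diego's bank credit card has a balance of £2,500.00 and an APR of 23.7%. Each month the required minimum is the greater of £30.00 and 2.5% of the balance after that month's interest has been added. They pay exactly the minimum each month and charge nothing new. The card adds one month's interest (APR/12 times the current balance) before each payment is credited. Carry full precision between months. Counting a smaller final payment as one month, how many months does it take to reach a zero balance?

Monthly rate r = 23.7%/12 = 1.975% = 0.01975.
While 2.5% of the post-interest balance exceeds £30.00, each month B ← (B·(1+r))·(1 − 0.025), i.e. B shrinks by the factor (1+r)·0.975 = 0.99426.
This holds for months 1–131. Entering month 132 the balance is £1,175.50; 2.5% of the post-interest balance is now below £30.00, so the flat £30.00 minimum applies from here.
From month 132 a fixed £30.00 at rate r clears £1,175.50 in 77 more payments. Total: 131 + 77 = 208 months.

208 months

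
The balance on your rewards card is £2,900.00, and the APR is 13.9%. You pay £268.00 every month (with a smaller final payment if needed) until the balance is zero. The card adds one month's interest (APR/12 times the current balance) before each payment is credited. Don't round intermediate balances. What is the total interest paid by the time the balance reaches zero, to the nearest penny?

Monthly rate r = 13.9%/12 = 1.15833% = 0.0115833.
Payoff takes n = ⌈−ln(1 − rB₀/P)/ln(1+r)⌉ = ⌈11.628⌉ = 12 payments; the last is £168.79.
Total paid = 11·£268.00 + £168.79 = £3,116.79.
Total interest = total paid − principal = £3,116.79 − £2,900.00 = £216.79.

£216.79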